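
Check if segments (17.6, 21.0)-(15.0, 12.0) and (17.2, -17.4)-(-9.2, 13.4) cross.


Cross products: d1=-1026.08, d2=-708.4, d3=96.24, d4=-221.44
d1*d2 < 0 and d3*d4 < 0? no

No, they don't intersect


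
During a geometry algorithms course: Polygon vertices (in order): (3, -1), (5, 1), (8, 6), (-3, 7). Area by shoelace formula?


Shoelace sum: (3*1 - 5*(-1)) + (5*6 - 8*1) + (8*7 - (-3)*6) + ((-3)*(-1) - 3*7)
= 86
Area = |86|/2 = 43

43


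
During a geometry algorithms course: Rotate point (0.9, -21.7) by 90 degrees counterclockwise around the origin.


90° CCW: (x,y) -> (-y, x)
(0.9,-21.7) -> (21.7, 0.9)

(21.7, 0.9)


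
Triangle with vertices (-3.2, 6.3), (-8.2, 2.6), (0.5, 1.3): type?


Side lengths squared: AB^2=38.69, BC^2=77.38, CA^2=38.69
Sorted: [38.69, 38.69, 77.38]
By sides: Isosceles, By angles: Right

Isosceles, Right


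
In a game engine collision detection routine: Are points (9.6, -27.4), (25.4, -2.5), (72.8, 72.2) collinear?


Cross product: (25.4-9.6)*(72.2-(-27.4)) - ((-2.5)-(-27.4))*(72.8-9.6)
= 0

Yes, collinear


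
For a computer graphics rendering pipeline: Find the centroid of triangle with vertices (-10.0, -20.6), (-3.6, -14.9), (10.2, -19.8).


Centroid = ((x_A+x_B+x_C)/3, (y_A+y_B+y_C)/3)
= (((-10)+(-3.6)+10.2)/3, ((-20.6)+(-14.9)+(-19.8))/3)
= (-1.1333, -18.4333)

(-1.1333, -18.4333)


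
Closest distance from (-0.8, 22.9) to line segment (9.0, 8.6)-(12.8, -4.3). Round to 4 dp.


Project P onto AB: t = 0 (clamped to [0,1])
Closest point on segment: (9, 8.6)
Distance: 17.3358

17.3358


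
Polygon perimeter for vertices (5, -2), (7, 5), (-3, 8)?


Sides: (5, -2)->(7, 5): sqrt(53) = 7.28011, (7, 5)->(-3, 8): sqrt(109) = 10.440307, (-3, 8)->(5, -2): sqrt(164) = 12.806248
Sum = 30.526665
Perimeter = 30.5267

30.5267


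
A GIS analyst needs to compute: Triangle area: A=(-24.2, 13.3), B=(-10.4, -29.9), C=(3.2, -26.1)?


Area = |x_A(y_B-y_C) + x_B(y_C-y_A) + x_C(y_A-y_B)|/2
= |91.96 + 409.76 + 138.24|/2
= 639.96/2 = 319.98

319.98


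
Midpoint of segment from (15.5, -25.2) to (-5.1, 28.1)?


M = ((15.5+(-5.1))/2, ((-25.2)+28.1)/2)
= (5.2, 1.45)

(5.2, 1.45)


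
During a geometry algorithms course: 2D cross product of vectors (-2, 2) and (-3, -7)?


u x v = u_x*v_y - u_y*v_x = (-2)*(-7) - 2*(-3)
= 14 - (-6) = 20

20


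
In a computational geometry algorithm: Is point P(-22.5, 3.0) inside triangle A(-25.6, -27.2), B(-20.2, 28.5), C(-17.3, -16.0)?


Cross products: AB x AP = -9.59, BC x BP = -176.3, CA x CP = -215.94
All same sign? yes

Yes, inside


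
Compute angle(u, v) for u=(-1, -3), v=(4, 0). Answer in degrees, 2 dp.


u.v = -4, |u| = sqrt(10) = 3.1623, |v| = sqrt(16) = 4
cos(theta) = u.v/(|u||v|) = -4/sqrt(160) = -0.316228
theta = acos(-0.316228) = 108.43 degrees

108.43 degrees


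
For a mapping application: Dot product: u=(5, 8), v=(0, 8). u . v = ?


u . v = u_x*v_x + u_y*v_y = 5*0 + 8*8
= 0 + 64 = 64

64


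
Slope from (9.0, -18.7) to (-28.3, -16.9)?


slope = (y2-y1)/(x2-x1) = ((-16.9)-(-18.7))/((-28.3)-9) = 1.8/(-37.3) = -0.0483

-0.0483


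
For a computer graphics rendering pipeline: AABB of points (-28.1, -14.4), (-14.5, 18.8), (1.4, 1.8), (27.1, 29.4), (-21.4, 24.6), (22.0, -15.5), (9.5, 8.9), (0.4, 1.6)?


x range: [-28.1, 27.1]
y range: [-15.5, 29.4]
Bounding box: (-28.1,-15.5) to (27.1,29.4)

(-28.1,-15.5) to (27.1,29.4)


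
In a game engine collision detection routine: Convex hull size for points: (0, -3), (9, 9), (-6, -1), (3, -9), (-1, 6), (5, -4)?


Convex hull vertices (CCW): (-6, -1), (3, -9), (5, -4), (9, 9), (-1, 6)
Count = 5

5


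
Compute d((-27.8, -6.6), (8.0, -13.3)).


dx=35.8, dy=-6.7
d^2 = 35.8^2 + (-6.7)^2 = 1326.53
d = sqrt(1326.53) = 36.4216

36.4216


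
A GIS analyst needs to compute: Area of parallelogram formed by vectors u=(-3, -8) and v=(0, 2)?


|u x v| = |(-3)*2 - (-8)*0|
= |(-6) - 0| = 6

6


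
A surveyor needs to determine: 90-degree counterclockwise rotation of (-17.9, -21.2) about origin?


90° CCW: (x,y) -> (-y, x)
(-17.9,-21.2) -> (21.2, -17.9)

(21.2, -17.9)


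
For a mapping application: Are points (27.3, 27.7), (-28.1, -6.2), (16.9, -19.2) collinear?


Cross product: ((-28.1)-27.3)*((-19.2)-27.7) - ((-6.2)-27.7)*(16.9-27.3)
= 2245.7

No, not collinear


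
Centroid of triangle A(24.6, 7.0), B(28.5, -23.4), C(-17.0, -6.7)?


Centroid = ((x_A+x_B+x_C)/3, (y_A+y_B+y_C)/3)
= ((24.6+28.5+(-17))/3, (7+(-23.4)+(-6.7))/3)
= (12.0333, -7.7)

(12.0333, -7.7)


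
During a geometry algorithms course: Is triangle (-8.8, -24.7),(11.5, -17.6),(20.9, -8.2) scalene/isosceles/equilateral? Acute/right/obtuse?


Side lengths squared: AB^2=462.5, BC^2=176.72, CA^2=1154.34
Sorted: [176.72, 462.5, 1154.34]
By sides: Scalene, By angles: Obtuse

Scalene, Obtuse


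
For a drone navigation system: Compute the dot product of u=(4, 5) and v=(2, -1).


u . v = u_x*v_x + u_y*v_y = 4*2 + 5*(-1)
= 8 + (-5) = 3

3


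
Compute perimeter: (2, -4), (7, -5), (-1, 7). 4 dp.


Sides: (2, -4)->(7, -5): sqrt(26) = 5.09902, (7, -5)->(-1, 7): sqrt(208) = 14.422205, (-1, 7)->(2, -4): sqrt(130) = 11.401754
Sum = 30.922979
Perimeter = 30.923

30.923


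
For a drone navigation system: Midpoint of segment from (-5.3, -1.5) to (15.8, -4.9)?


M = (((-5.3)+15.8)/2, ((-1.5)+(-4.9))/2)
= (5.25, -3.2)

(5.25, -3.2)


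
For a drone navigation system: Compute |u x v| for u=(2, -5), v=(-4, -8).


|u x v| = |2*(-8) - (-5)*(-4)|
= |(-16) - 20| = 36

36


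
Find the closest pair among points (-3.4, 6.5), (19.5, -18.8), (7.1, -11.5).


d(P0,P1) = 34.1248, d(P0,P2) = 20.8387, d(P1,P2) = 14.3892
Closest: P1 and P2

Closest pair: (19.5, -18.8) and (7.1, -11.5), distance = 14.3892


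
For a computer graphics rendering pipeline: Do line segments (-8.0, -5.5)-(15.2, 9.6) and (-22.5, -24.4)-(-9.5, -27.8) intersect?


Cross products: d1=295, d2=570.18, d3=-219.53, d4=-494.71
d1*d2 < 0 and d3*d4 < 0? no

No, they don't intersect


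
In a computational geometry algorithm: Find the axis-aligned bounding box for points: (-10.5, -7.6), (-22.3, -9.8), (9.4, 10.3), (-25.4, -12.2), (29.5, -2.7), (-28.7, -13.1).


x range: [-28.7, 29.5]
y range: [-13.1, 10.3]
Bounding box: (-28.7,-13.1) to (29.5,10.3)

(-28.7,-13.1) to (29.5,10.3)


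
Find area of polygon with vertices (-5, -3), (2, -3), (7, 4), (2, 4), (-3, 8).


Shoelace sum: ((-5)*(-3) - 2*(-3)) + (2*4 - 7*(-3)) + (7*4 - 2*4) + (2*8 - (-3)*4) + ((-3)*(-3) - (-5)*8)
= 147
Area = |147|/2 = 73.5

73.5


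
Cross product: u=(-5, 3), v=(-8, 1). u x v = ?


u x v = u_x*v_y - u_y*v_x = (-5)*1 - 3*(-8)
= (-5) - (-24) = 19

19


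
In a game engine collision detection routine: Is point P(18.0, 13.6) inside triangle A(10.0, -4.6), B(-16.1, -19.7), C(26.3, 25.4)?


Cross products: AB x AP = -354.22, BC x BP = -125.99, CA x CP = -56.66
All same sign? yes

Yes, inside


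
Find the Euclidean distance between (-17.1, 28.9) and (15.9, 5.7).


dx=33, dy=-23.2
d^2 = 33^2 + (-23.2)^2 = 1627.24
d = sqrt(1627.24) = 40.3391

40.3391


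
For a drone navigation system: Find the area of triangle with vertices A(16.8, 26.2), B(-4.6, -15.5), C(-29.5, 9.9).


Area = |x_A(y_B-y_C) + x_B(y_C-y_A) + x_C(y_A-y_B)|/2
= |(-426.72) + 74.98 + (-1230.15)|/2
= 1581.89/2 = 790.945

790.945


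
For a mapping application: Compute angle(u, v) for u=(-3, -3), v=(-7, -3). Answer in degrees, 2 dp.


u.v = 30, |u| = sqrt(18) = 4.2426, |v| = sqrt(58) = 7.6158
cos(theta) = u.v/(|u||v|) = 30/sqrt(1044) = 0.928477
theta = acos(0.928477) = 21.8 degrees

21.8 degrees


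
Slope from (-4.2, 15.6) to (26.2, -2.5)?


slope = (y2-y1)/(x2-x1) = ((-2.5)-15.6)/(26.2-(-4.2)) = (-18.1)/30.4 = -0.5954

-0.5954


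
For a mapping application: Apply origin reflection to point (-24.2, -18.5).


Reflection over origin: (x,y) -> (-x,-y)
(-24.2, -18.5) -> (24.2, 18.5)

(24.2, 18.5)


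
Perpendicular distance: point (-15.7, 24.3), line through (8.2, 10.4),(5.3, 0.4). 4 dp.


|cross product| = 279.31
|line direction| = sqrt(108.41) = 10.412
Distance = 279.31/sqrt(108.41) = 26.8257

26.8257


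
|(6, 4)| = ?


|u| = sqrt(6^2 + 4^2) = sqrt(52) = 7.2111

7.2111


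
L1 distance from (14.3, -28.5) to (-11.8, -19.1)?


|14.3-(-11.8)| + |(-28.5)-(-19.1)| = 26.1 + 9.4 = 35.5

35.5


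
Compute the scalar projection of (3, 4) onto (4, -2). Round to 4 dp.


u.v = 4, |v| = sqrt(20) = 4.4721
Scalar projection = u.v / |v| = 4 / sqrt(20) = 0.8944

0.8944


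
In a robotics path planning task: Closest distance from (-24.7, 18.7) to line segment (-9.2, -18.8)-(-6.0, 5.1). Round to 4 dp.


Project P onto AB: t = 1 (clamped to [0,1])
Closest point on segment: (-6, 5.1)
Distance: 23.1225

23.1225


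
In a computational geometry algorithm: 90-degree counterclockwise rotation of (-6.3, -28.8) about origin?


90° CCW: (x,y) -> (-y, x)
(-6.3,-28.8) -> (28.8, -6.3)

(28.8, -6.3)


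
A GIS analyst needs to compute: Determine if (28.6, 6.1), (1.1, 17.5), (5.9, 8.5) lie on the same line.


Cross product: (1.1-28.6)*(8.5-6.1) - (17.5-6.1)*(5.9-28.6)
= 192.78

No, not collinear


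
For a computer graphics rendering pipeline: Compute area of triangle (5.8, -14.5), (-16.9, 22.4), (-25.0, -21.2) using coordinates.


Area = |x_A(y_B-y_C) + x_B(y_C-y_A) + x_C(y_A-y_B)|/2
= |252.88 + 113.23 + 922.5|/2
= 1288.61/2 = 644.305

644.305


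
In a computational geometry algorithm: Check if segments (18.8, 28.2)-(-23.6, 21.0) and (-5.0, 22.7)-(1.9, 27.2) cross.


Cross products: d1=-69.15, d2=71.97, d3=61.84, d4=-79.28
d1*d2 < 0 and d3*d4 < 0? yes

Yes, they intersect


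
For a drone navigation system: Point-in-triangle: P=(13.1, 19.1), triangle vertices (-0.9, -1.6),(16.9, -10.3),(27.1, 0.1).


Cross products: AB x AP = 490.26, BC x BP = 339.4, CA x CP = -555.8
All same sign? no

No, outside


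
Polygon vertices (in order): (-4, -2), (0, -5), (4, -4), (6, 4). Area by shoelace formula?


Shoelace sum: ((-4)*(-5) - 0*(-2)) + (0*(-4) - 4*(-5)) + (4*4 - 6*(-4)) + (6*(-2) - (-4)*4)
= 84
Area = |84|/2 = 42

42


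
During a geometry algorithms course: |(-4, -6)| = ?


|u| = sqrt((-4)^2 + (-6)^2) = sqrt(52) = 7.2111

7.2111


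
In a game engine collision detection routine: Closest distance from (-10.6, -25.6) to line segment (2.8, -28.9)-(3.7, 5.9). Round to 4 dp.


Project P onto AB: t = 0.0848 (clamped to [0,1])
Closest point on segment: (2.8763, -25.9485)
Distance: 13.4808

13.4808


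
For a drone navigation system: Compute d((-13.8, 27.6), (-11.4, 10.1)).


dx=2.4, dy=-17.5
d^2 = 2.4^2 + (-17.5)^2 = 312.01
d = sqrt(312.01) = 17.6638

17.6638


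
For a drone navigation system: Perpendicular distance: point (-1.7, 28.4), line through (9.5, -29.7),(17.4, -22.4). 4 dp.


|cross product| = 540.75
|line direction| = sqrt(115.7) = 10.7564
Distance = 540.75/sqrt(115.7) = 50.2724

50.2724


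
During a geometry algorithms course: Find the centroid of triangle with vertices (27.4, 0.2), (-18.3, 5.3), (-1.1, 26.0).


Centroid = ((x_A+x_B+x_C)/3, (y_A+y_B+y_C)/3)
= ((27.4+(-18.3)+(-1.1))/3, (0.2+5.3+26)/3)
= (2.6667, 10.5)

(2.6667, 10.5)


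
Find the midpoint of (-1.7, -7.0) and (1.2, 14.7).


M = (((-1.7)+1.2)/2, ((-7)+14.7)/2)
= (-0.25, 3.85)

(-0.25, 3.85)


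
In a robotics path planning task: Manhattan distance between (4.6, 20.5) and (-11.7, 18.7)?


|4.6-(-11.7)| + |20.5-18.7| = 16.3 + 1.8 = 18.1

18.1


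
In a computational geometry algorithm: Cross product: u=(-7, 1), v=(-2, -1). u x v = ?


u x v = u_x*v_y - u_y*v_x = (-7)*(-1) - 1*(-2)
= 7 - (-2) = 9

9


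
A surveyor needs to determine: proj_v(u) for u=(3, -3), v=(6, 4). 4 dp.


u.v = 6, |v| = sqrt(52) = 7.2111
Scalar projection = u.v / |v| = 6 / sqrt(52) = 0.8321

0.8321


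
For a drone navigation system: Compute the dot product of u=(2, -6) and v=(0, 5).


u . v = u_x*v_x + u_y*v_y = 2*0 + (-6)*5
= 0 + (-30) = -30

-30


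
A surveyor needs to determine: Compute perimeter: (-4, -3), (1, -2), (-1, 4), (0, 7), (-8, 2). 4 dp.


Sides: (-4, -3)->(1, -2): sqrt(26) = 5.09902, (1, -2)->(-1, 4): sqrt(40) = 6.324555, (-1, 4)->(0, 7): sqrt(10) = 3.162278, (0, 7)->(-8, 2): sqrt(89) = 9.433981, (-8, 2)->(-4, -3): sqrt(41) = 6.403124
Sum = 30.422958
Perimeter = 30.423

30.423


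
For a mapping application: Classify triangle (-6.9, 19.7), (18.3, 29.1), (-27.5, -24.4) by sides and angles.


Side lengths squared: AB^2=723.4, BC^2=4959.89, CA^2=2369.17
Sorted: [723.4, 2369.17, 4959.89]
By sides: Scalene, By angles: Obtuse

Scalene, Obtuse


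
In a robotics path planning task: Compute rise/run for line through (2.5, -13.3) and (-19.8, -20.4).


slope = (y2-y1)/(x2-x1) = ((-20.4)-(-13.3))/((-19.8)-2.5) = (-7.1)/(-22.3) = 0.3184

0.3184


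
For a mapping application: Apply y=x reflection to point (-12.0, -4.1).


Reflection over y=x: (x,y) -> (y,x)
(-12, -4.1) -> (-4.1, -12)

(-4.1, -12)


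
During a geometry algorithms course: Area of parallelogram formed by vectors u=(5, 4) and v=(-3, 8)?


|u x v| = |5*8 - 4*(-3)|
= |40 - (-12)| = 52

52


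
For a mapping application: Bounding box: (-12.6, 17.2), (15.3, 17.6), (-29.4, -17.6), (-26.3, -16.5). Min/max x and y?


x range: [-29.4, 15.3]
y range: [-17.6, 17.6]
Bounding box: (-29.4,-17.6) to (15.3,17.6)

(-29.4,-17.6) to (15.3,17.6)


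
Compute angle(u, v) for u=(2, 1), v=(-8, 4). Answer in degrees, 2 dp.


u.v = -12, |u| = sqrt(5) = 2.2361, |v| = sqrt(80) = 8.9443
cos(theta) = u.v/(|u||v|) = -12/sqrt(400) = -0.6
theta = acos(-0.6) = 126.87 degrees

126.87 degrees


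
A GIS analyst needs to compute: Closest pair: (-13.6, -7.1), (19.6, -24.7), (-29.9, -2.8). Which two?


d(P0,P1) = 37.5766, d(P0,P2) = 16.8576, d(P1,P2) = 54.1282
Closest: P0 and P2

Closest pair: (-13.6, -7.1) and (-29.9, -2.8), distance = 16.8576


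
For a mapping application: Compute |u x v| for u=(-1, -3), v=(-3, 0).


|u x v| = |(-1)*0 - (-3)*(-3)|
= |0 - 9| = 9

9


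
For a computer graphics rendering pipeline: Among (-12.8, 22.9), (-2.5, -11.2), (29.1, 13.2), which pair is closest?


d(P0,P1) = 35.6216, d(P0,P2) = 43.0081, d(P1,P2) = 39.9239
Closest: P0 and P1

Closest pair: (-12.8, 22.9) and (-2.5, -11.2), distance = 35.6216


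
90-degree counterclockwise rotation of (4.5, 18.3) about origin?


90° CCW: (x,y) -> (-y, x)
(4.5,18.3) -> (-18.3, 4.5)

(-18.3, 4.5)


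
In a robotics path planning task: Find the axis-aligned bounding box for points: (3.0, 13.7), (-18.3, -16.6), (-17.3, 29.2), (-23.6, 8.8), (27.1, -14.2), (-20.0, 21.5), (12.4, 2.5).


x range: [-23.6, 27.1]
y range: [-16.6, 29.2]
Bounding box: (-23.6,-16.6) to (27.1,29.2)

(-23.6,-16.6) to (27.1,29.2)


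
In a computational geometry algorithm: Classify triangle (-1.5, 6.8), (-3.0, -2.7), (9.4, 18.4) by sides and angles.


Side lengths squared: AB^2=92.5, BC^2=598.97, CA^2=253.37
Sorted: [92.5, 253.37, 598.97]
By sides: Scalene, By angles: Obtuse

Scalene, Obtuse


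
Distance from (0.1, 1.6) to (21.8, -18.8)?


dx=21.7, dy=-20.4
d^2 = 21.7^2 + (-20.4)^2 = 887.05
d = sqrt(887.05) = 29.7834

29.7834


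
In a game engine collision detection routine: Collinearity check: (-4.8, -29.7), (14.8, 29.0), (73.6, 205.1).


Cross product: (14.8-(-4.8))*(205.1-(-29.7)) - (29-(-29.7))*(73.6-(-4.8))
= 0

Yes, collinear


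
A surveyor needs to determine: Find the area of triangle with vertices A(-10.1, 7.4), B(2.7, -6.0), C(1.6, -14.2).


Area = |x_A(y_B-y_C) + x_B(y_C-y_A) + x_C(y_A-y_B)|/2
= |(-82.82) + (-58.32) + 21.44|/2
= 119.7/2 = 59.85

59.85


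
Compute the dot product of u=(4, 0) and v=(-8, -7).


u . v = u_x*v_x + u_y*v_y = 4*(-8) + 0*(-7)
= (-32) + 0 = -32

-32


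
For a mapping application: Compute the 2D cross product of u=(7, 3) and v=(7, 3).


u x v = u_x*v_y - u_y*v_x = 7*3 - 3*7
= 21 - 21 = 0

0


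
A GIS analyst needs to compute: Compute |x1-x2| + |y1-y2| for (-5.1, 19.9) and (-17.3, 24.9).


|(-5.1)-(-17.3)| + |19.9-24.9| = 12.2 + 5 = 17.2

17.2


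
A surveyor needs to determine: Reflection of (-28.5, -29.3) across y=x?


Reflection over y=x: (x,y) -> (y,x)
(-28.5, -29.3) -> (-29.3, -28.5)

(-29.3, -28.5)


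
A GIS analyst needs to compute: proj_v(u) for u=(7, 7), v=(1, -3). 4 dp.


u.v = -14, |v| = sqrt(10) = 3.1623
Scalar projection = u.v / |v| = -14 / sqrt(10) = -4.4272

-4.4272


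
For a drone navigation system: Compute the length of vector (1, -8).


|u| = sqrt(1^2 + (-8)^2) = sqrt(65) = 8.0623

8.0623


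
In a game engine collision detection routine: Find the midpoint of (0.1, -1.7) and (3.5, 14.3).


M = ((0.1+3.5)/2, ((-1.7)+14.3)/2)
= (1.8, 6.3)

(1.8, 6.3)


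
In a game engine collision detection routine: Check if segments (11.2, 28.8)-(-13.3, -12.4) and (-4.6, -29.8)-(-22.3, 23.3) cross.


Cross products: d1=-1876.2, d2=153.99, d3=784.74, d4=-1245.45
d1*d2 < 0 and d3*d4 < 0? yes

Yes, they intersect


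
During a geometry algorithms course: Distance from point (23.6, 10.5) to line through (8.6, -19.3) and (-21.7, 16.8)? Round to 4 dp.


|cross product| = 1444.44
|line direction| = sqrt(2221.3) = 47.1307
Distance = 1444.44/sqrt(2221.3) = 30.6476

30.6476


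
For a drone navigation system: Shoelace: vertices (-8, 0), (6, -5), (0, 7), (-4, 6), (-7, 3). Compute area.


Shoelace sum: ((-8)*(-5) - 6*0) + (6*7 - 0*(-5)) + (0*6 - (-4)*7) + ((-4)*3 - (-7)*6) + ((-7)*0 - (-8)*3)
= 164
Area = |164|/2 = 82

82


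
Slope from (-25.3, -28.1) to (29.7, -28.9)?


slope = (y2-y1)/(x2-x1) = ((-28.9)-(-28.1))/(29.7-(-25.3)) = (-0.8)/55 = -0.0145

-0.0145


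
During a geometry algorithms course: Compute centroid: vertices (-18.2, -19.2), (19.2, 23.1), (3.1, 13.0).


Centroid = ((x_A+x_B+x_C)/3, (y_A+y_B+y_C)/3)
= (((-18.2)+19.2+3.1)/3, ((-19.2)+23.1+13)/3)
= (1.3667, 5.6333)

(1.3667, 5.6333)


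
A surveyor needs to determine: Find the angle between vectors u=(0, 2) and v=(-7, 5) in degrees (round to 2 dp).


u.v = 10, |u| = sqrt(4) = 2, |v| = sqrt(74) = 8.6023
cos(theta) = u.v/(|u||v|) = 10/sqrt(296) = 0.581238
theta = acos(0.581238) = 54.46 degrees

54.46 degrees


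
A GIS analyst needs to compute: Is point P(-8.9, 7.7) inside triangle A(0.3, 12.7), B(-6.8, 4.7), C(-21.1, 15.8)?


Cross products: AB x AP = -38.1, BC x BP = -19.59, CA x CP = -135.52
All same sign? yes

Yes, inside


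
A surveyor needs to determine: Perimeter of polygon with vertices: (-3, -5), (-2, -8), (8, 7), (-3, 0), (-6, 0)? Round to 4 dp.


Sides: (-3, -5)->(-2, -8): sqrt(10) = 3.162278, (-2, -8)->(8, 7): sqrt(325) = 18.027756, (8, 7)->(-3, 0): sqrt(170) = 13.038405, (-3, 0)->(-6, 0): sqrt(9) = 3, (-6, 0)->(-3, -5): sqrt(34) = 5.830952
Sum = 43.059391
Perimeter = 43.0594

43.0594


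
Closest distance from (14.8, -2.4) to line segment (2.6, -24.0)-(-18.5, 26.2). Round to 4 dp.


Project P onto AB: t = 0.2789 (clamped to [0,1])
Closest point on segment: (-3.284, -10.0011)
Distance: 19.6165

19.6165


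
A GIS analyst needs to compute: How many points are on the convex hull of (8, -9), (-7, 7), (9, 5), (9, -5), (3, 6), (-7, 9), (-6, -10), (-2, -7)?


Convex hull vertices (CCW): (-7, 7), (-6, -10), (8, -9), (9, -5), (9, 5), (-7, 9)
Count = 6

6


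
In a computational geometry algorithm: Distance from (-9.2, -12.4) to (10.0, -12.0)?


dx=19.2, dy=0.4
d^2 = 19.2^2 + 0.4^2 = 368.8
d = sqrt(368.8) = 19.2042

19.2042


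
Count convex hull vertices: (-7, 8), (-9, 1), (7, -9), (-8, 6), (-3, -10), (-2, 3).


Convex hull vertices (CCW): (-9, 1), (-3, -10), (7, -9), (-2, 3), (-7, 8), (-8, 6)
Count = 6

6


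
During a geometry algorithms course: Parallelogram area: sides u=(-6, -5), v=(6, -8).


|u x v| = |(-6)*(-8) - (-5)*6|
= |48 - (-30)| = 78

78


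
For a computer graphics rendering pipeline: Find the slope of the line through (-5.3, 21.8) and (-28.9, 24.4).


slope = (y2-y1)/(x2-x1) = (24.4-21.8)/((-28.9)-(-5.3)) = 2.6/(-23.6) = -0.1102

-0.1102


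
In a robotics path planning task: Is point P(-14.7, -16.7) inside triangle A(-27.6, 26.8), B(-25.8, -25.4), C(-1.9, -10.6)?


Cross products: AB x AP = 595.08, BC x BP = 43.65, CA x CP = 635.49
All same sign? yes

Yes, inside


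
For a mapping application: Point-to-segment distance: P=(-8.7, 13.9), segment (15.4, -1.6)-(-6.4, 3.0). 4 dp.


Project P onto AB: t = 1 (clamped to [0,1])
Closest point on segment: (-6.4, 3)
Distance: 11.14

11.14


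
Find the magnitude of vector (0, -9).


|u| = sqrt(0^2 + (-9)^2) = sqrt(81) = 9

9


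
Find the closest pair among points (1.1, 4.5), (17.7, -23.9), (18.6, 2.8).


d(P0,P1) = 32.8956, d(P0,P2) = 17.5824, d(P1,P2) = 26.7152
Closest: P0 and P2

Closest pair: (1.1, 4.5) and (18.6, 2.8), distance = 17.5824


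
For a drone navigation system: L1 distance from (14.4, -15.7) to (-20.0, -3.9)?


|14.4-(-20)| + |(-15.7)-(-3.9)| = 34.4 + 11.8 = 46.2

46.2


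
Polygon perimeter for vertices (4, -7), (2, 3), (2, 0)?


Sides: (4, -7)->(2, 3): sqrt(104) = 10.198039, (2, 3)->(2, 0): sqrt(9) = 3, (2, 0)->(4, -7): sqrt(53) = 7.28011
Sum = 20.478149
Perimeter = 20.4781

20.4781


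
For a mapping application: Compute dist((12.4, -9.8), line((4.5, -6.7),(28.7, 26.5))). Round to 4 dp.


|cross product| = 337.3
|line direction| = sqrt(1687.88) = 41.0838
Distance = 337.3/sqrt(1687.88) = 8.21

8.21


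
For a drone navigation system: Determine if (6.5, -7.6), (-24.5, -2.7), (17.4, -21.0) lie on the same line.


Cross product: ((-24.5)-6.5)*((-21)-(-7.6)) - ((-2.7)-(-7.6))*(17.4-6.5)
= 361.99

No, not collinear


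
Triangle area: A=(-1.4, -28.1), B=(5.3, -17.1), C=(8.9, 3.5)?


Area = |x_A(y_B-y_C) + x_B(y_C-y_A) + x_C(y_A-y_B)|/2
= |28.84 + 167.48 + (-97.9)|/2
= 98.42/2 = 49.21

49.21


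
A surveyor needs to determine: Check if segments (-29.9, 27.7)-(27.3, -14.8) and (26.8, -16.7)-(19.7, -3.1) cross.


Cross products: d1=455.88, d2=-20.29, d3=-129.93, d4=346.24
d1*d2 < 0 and d3*d4 < 0? yes

Yes, they intersect


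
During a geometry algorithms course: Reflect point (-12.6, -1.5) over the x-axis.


Reflection over x-axis: (x,y) -> (x,-y)
(-12.6, -1.5) -> (-12.6, 1.5)

(-12.6, 1.5)


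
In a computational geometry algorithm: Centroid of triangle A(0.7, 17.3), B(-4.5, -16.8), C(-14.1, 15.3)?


Centroid = ((x_A+x_B+x_C)/3, (y_A+y_B+y_C)/3)
= ((0.7+(-4.5)+(-14.1))/3, (17.3+(-16.8)+15.3)/3)
= (-5.9667, 5.2667)

(-5.9667, 5.2667)


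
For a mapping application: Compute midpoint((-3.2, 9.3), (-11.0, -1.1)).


M = (((-3.2)+(-11))/2, (9.3+(-1.1))/2)
= (-7.1, 4.1)

(-7.1, 4.1)


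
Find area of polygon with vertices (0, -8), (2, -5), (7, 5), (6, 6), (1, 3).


Shoelace sum: (0*(-5) - 2*(-8)) + (2*5 - 7*(-5)) + (7*6 - 6*5) + (6*3 - 1*6) + (1*(-8) - 0*3)
= 77
Area = |77|/2 = 38.5

38.5


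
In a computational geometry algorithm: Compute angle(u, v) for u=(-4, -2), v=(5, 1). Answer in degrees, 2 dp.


u.v = -22, |u| = sqrt(20) = 4.4721, |v| = sqrt(26) = 5.099
cos(theta) = u.v/(|u||v|) = -22/sqrt(520) = -0.964764
theta = acos(-0.964764) = 164.74 degrees

164.74 degrees


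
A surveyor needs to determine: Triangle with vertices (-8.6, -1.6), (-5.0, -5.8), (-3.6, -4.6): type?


Side lengths squared: AB^2=30.6, BC^2=3.4, CA^2=34
Sorted: [3.4, 30.6, 34]
By sides: Scalene, By angles: Right

Scalene, Right


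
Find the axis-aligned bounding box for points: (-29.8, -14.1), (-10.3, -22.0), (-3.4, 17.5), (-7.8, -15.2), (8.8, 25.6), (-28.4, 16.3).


x range: [-29.8, 8.8]
y range: [-22, 25.6]
Bounding box: (-29.8,-22) to (8.8,25.6)

(-29.8,-22) to (8.8,25.6)


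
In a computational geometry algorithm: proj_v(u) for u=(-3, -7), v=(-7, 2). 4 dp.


u.v = 7, |v| = sqrt(53) = 7.2801
Scalar projection = u.v / |v| = 7 / sqrt(53) = 0.9615

0.9615


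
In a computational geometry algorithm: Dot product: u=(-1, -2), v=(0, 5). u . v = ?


u . v = u_x*v_x + u_y*v_y = (-1)*0 + (-2)*5
= 0 + (-10) = -10

-10


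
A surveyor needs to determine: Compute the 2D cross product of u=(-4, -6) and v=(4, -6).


u x v = u_x*v_y - u_y*v_x = (-4)*(-6) - (-6)*4
= 24 - (-24) = 48

48


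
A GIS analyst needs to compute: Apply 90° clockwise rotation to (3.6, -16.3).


90° CW: (x,y) -> (y, -x)
(3.6,-16.3) -> (-16.3, -3.6)

(-16.3, -3.6)


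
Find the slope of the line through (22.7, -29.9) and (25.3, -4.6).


slope = (y2-y1)/(x2-x1) = ((-4.6)-(-29.9))/(25.3-22.7) = 25.3/2.6 = 9.7308

9.7308


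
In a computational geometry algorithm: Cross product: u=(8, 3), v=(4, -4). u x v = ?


u x v = u_x*v_y - u_y*v_x = 8*(-4) - 3*4
= (-32) - 12 = -44

-44


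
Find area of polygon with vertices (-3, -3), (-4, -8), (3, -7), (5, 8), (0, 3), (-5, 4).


Shoelace sum: ((-3)*(-8) - (-4)*(-3)) + ((-4)*(-7) - 3*(-8)) + (3*8 - 5*(-7)) + (5*3 - 0*8) + (0*4 - (-5)*3) + ((-5)*(-3) - (-3)*4)
= 180
Area = |180|/2 = 90

90


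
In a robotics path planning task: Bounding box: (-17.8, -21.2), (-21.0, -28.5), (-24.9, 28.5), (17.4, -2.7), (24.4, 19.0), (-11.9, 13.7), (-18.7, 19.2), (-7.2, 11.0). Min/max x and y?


x range: [-24.9, 24.4]
y range: [-28.5, 28.5]
Bounding box: (-24.9,-28.5) to (24.4,28.5)

(-24.9,-28.5) to (24.4,28.5)


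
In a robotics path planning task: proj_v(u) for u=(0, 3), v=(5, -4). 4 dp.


u.v = -12, |v| = sqrt(41) = 6.4031
Scalar projection = u.v / |v| = -12 / sqrt(41) = -1.8741

-1.8741


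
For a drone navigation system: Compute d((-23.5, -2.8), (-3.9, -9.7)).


dx=19.6, dy=-6.9
d^2 = 19.6^2 + (-6.9)^2 = 431.77
d = sqrt(431.77) = 20.7791

20.7791


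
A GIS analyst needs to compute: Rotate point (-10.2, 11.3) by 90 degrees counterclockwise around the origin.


90° CCW: (x,y) -> (-y, x)
(-10.2,11.3) -> (-11.3, -10.2)

(-11.3, -10.2)


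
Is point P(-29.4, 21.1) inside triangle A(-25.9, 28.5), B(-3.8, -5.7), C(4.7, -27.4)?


Cross products: AB x AP = -283.24, BC x BP = -327.72, CA x CP = 422.09
All same sign? no

No, outside


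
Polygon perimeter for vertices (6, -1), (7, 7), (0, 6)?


Sides: (6, -1)->(7, 7): sqrt(65) = 8.062258, (7, 7)->(0, 6): sqrt(50) = 7.071068, (0, 6)->(6, -1): sqrt(85) = 9.219544
Sum = 24.35287
Perimeter = 24.3529

24.3529


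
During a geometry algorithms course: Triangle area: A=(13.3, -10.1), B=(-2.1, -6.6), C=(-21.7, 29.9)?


Area = |x_A(y_B-y_C) + x_B(y_C-y_A) + x_C(y_A-y_B)|/2
= |(-485.45) + (-84) + 75.95|/2
= 493.5/2 = 246.75

246.75


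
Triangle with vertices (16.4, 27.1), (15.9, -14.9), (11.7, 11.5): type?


Side lengths squared: AB^2=1764.25, BC^2=714.6, CA^2=265.45
Sorted: [265.45, 714.6, 1764.25]
By sides: Scalene, By angles: Obtuse

Scalene, Obtuse


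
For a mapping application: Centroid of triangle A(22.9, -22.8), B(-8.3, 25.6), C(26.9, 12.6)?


Centroid = ((x_A+x_B+x_C)/3, (y_A+y_B+y_C)/3)
= ((22.9+(-8.3)+26.9)/3, ((-22.8)+25.6+12.6)/3)
= (13.8333, 5.1333)

(13.8333, 5.1333)


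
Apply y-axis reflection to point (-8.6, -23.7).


Reflection over y-axis: (x,y) -> (-x,y)
(-8.6, -23.7) -> (8.6, -23.7)

(8.6, -23.7)


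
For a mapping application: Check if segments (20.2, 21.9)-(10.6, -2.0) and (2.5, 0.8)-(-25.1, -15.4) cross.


Cross products: d1=-295.62, d2=208.5, d3=-220.47, d4=-724.59
d1*d2 < 0 and d3*d4 < 0? no

No, they don't intersect


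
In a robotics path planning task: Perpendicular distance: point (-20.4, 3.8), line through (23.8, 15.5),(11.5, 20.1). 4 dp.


|cross product| = 347.23
|line direction| = sqrt(172.45) = 13.132
Distance = 347.23/sqrt(172.45) = 26.4415

26.4415


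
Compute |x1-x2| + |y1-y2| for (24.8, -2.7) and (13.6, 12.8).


|24.8-13.6| + |(-2.7)-12.8| = 11.2 + 15.5 = 26.7

26.7


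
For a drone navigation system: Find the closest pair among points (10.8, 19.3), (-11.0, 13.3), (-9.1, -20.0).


d(P0,P1) = 22.6106, d(P0,P2) = 44.0511, d(P1,P2) = 33.3542
Closest: P0 and P1

Closest pair: (10.8, 19.3) and (-11.0, 13.3), distance = 22.6106


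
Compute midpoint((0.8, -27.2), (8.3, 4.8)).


M = ((0.8+8.3)/2, ((-27.2)+4.8)/2)
= (4.55, -11.2)

(4.55, -11.2)


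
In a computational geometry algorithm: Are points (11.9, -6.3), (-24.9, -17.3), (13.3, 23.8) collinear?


Cross product: ((-24.9)-11.9)*(23.8-(-6.3)) - ((-17.3)-(-6.3))*(13.3-11.9)
= -1092.28

No, not collinear


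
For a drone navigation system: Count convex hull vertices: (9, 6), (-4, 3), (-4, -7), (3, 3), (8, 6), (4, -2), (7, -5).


Convex hull vertices (CCW): (-4, -7), (7, -5), (9, 6), (8, 6), (-4, 3)
Count = 5

5


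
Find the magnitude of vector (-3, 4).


|u| = sqrt((-3)^2 + 4^2) = sqrt(25) = 5

5


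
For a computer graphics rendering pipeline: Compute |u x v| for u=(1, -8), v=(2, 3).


|u x v| = |1*3 - (-8)*2|
= |3 - (-16)| = 19

19


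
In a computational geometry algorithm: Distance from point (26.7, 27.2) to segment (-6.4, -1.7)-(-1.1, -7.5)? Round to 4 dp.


Project P onto AB: t = 0.1265 (clamped to [0,1])
Closest point on segment: (-5.7295, -2.4338)
Distance: 43.9299

43.9299


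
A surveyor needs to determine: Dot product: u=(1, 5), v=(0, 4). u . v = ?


u . v = u_x*v_x + u_y*v_y = 1*0 + 5*4
= 0 + 20 = 20

20


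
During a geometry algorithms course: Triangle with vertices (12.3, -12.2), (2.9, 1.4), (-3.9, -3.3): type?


Side lengths squared: AB^2=273.32, BC^2=68.33, CA^2=341.65
Sorted: [68.33, 273.32, 341.65]
By sides: Scalene, By angles: Right

Scalene, Right


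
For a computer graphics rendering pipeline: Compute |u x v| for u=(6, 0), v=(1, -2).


|u x v| = |6*(-2) - 0*1|
= |(-12) - 0| = 12

12


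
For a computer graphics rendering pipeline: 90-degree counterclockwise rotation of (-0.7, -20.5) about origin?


90° CCW: (x,y) -> (-y, x)
(-0.7,-20.5) -> (20.5, -0.7)

(20.5, -0.7)


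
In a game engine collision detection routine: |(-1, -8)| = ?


|u| = sqrt((-1)^2 + (-8)^2) = sqrt(65) = 8.0623

8.0623


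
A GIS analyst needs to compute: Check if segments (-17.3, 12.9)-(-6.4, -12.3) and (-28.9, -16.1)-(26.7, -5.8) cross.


Cross products: d1=1492.92, d2=-20.47, d3=-608.42, d4=904.97
d1*d2 < 0 and d3*d4 < 0? yes

Yes, they intersect


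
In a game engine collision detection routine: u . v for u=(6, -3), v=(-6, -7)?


u . v = u_x*v_x + u_y*v_y = 6*(-6) + (-3)*(-7)
= (-36) + 21 = -15

-15


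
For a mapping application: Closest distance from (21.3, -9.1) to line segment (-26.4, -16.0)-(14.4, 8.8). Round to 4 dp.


Project P onto AB: t = 0.9288 (clamped to [0,1])
Closest point on segment: (11.4935, 7.0333)
Distance: 18.8799

18.8799


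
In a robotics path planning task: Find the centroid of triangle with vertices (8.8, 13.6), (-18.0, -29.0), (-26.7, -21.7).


Centroid = ((x_A+x_B+x_C)/3, (y_A+y_B+y_C)/3)
= ((8.8+(-18)+(-26.7))/3, (13.6+(-29)+(-21.7))/3)
= (-11.9667, -12.3667)

(-11.9667, -12.3667)


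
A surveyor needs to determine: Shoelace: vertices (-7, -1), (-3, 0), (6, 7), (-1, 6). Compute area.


Shoelace sum: ((-7)*0 - (-3)*(-1)) + ((-3)*7 - 6*0) + (6*6 - (-1)*7) + ((-1)*(-1) - (-7)*6)
= 62
Area = |62|/2 = 31

31


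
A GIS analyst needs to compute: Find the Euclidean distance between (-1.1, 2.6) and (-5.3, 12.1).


dx=-4.2, dy=9.5
d^2 = (-4.2)^2 + 9.5^2 = 107.89
d = sqrt(107.89) = 10.387

10.387


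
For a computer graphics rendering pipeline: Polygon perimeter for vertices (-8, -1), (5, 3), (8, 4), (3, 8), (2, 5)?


Sides: (-8, -1)->(5, 3): sqrt(185) = 13.601471, (5, 3)->(8, 4): sqrt(10) = 3.162278, (8, 4)->(3, 8): sqrt(41) = 6.403124, (3, 8)->(2, 5): sqrt(10) = 3.162278, (2, 5)->(-8, -1): sqrt(136) = 11.661904
Sum = 37.991055
Perimeter = 37.9911

37.9911


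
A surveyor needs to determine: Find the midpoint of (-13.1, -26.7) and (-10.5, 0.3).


M = (((-13.1)+(-10.5))/2, ((-26.7)+0.3)/2)
= (-11.8, -13.2)

(-11.8, -13.2)


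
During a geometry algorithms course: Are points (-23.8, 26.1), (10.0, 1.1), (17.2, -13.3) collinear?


Cross product: (10-(-23.8))*((-13.3)-26.1) - (1.1-26.1)*(17.2-(-23.8))
= -306.72

No, not collinear


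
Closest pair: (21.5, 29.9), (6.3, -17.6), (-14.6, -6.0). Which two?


d(P0,P1) = 49.8727, d(P0,P2) = 50.9119, d(P1,P2) = 23.9033
Closest: P1 and P2

Closest pair: (6.3, -17.6) and (-14.6, -6.0), distance = 23.9033


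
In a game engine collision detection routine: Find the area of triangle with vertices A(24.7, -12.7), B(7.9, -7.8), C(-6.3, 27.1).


Area = |x_A(y_B-y_C) + x_B(y_C-y_A) + x_C(y_A-y_B)|/2
= |(-862.03) + 314.42 + 30.87|/2
= 516.74/2 = 258.37

258.37


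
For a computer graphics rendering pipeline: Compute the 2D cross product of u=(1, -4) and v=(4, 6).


u x v = u_x*v_y - u_y*v_x = 1*6 - (-4)*4
= 6 - (-16) = 22

22


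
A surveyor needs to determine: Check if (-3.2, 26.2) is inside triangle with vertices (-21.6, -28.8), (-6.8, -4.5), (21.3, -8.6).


Cross products: AB x AP = 366.88, BC x BP = 877.43, CA x CP = -1987.82
All same sign? no

No, outside


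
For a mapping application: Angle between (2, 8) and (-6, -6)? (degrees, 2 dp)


u.v = -60, |u| = sqrt(68) = 8.2462, |v| = sqrt(72) = 8.4853
cos(theta) = u.v/(|u||v|) = -60/sqrt(4896) = -0.857493
theta = acos(-0.857493) = 149.04 degrees

149.04 degrees


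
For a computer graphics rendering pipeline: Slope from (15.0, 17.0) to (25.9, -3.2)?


slope = (y2-y1)/(x2-x1) = ((-3.2)-17)/(25.9-15) = (-20.2)/10.9 = -1.8532

-1.8532


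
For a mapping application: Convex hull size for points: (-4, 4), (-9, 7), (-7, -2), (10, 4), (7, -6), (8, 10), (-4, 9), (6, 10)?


Convex hull vertices (CCW): (-9, 7), (-7, -2), (7, -6), (10, 4), (8, 10), (6, 10), (-4, 9)
Count = 7

7


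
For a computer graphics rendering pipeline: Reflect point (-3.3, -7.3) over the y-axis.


Reflection over y-axis: (x,y) -> (-x,y)
(-3.3, -7.3) -> (3.3, -7.3)

(3.3, -7.3)


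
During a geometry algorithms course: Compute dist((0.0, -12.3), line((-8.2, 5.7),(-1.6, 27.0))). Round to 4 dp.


|cross product| = 293.46
|line direction| = sqrt(497.25) = 22.2991
Distance = 293.46/sqrt(497.25) = 13.1602

13.1602


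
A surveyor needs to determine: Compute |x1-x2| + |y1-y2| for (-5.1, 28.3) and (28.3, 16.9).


|(-5.1)-28.3| + |28.3-16.9| = 33.4 + 11.4 = 44.8

44.8


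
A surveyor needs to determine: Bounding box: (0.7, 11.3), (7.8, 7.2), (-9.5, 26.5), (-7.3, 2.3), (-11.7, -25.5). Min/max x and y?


x range: [-11.7, 7.8]
y range: [-25.5, 26.5]
Bounding box: (-11.7,-25.5) to (7.8,26.5)

(-11.7,-25.5) to (7.8,26.5)


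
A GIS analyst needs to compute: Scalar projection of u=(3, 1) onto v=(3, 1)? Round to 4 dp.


u.v = 10, |v| = sqrt(10) = 3.1623
Scalar projection = u.v / |v| = 10 / sqrt(10) = 3.1623

3.1623


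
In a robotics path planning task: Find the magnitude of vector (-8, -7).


|u| = sqrt((-8)^2 + (-7)^2) = sqrt(113) = 10.6301

10.6301


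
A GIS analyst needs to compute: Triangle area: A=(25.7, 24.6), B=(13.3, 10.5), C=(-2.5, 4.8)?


Area = |x_A(y_B-y_C) + x_B(y_C-y_A) + x_C(y_A-y_B)|/2
= |146.49 + (-263.34) + (-35.25)|/2
= 152.1/2 = 76.05

76.05


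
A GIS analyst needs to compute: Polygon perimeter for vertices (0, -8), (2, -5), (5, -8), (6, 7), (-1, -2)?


Sides: (0, -8)->(2, -5): sqrt(13) = 3.605551, (2, -5)->(5, -8): sqrt(18) = 4.242641, (5, -8)->(6, 7): sqrt(226) = 15.033296, (6, 7)->(-1, -2): sqrt(130) = 11.401754, (-1, -2)->(0, -8): sqrt(37) = 6.082763
Sum = 40.366005
Perimeter = 40.366

40.366


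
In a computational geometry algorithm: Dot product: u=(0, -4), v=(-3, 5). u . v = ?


u . v = u_x*v_x + u_y*v_y = 0*(-3) + (-4)*5
= 0 + (-20) = -20

-20


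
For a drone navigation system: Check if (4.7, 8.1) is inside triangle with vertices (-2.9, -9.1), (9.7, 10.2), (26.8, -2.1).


Cross products: AB x AP = 70.04, BC x BP = -97.41, CA x CP = -457.64
All same sign? no

No, outside


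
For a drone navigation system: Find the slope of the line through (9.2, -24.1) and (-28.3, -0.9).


slope = (y2-y1)/(x2-x1) = ((-0.9)-(-24.1))/((-28.3)-9.2) = 23.2/(-37.5) = -0.6187

-0.6187


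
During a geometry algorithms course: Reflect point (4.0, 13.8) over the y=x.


Reflection over y=x: (x,y) -> (y,x)
(4, 13.8) -> (13.8, 4)

(13.8, 4)


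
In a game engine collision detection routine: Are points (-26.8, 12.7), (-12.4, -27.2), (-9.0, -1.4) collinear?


Cross product: ((-12.4)-(-26.8))*((-1.4)-12.7) - ((-27.2)-12.7)*((-9)-(-26.8))
= 507.18

No, not collinear


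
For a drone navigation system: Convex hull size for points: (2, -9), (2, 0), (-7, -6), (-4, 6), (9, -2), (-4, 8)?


Convex hull vertices (CCW): (-7, -6), (2, -9), (9, -2), (-4, 8)
Count = 4

4


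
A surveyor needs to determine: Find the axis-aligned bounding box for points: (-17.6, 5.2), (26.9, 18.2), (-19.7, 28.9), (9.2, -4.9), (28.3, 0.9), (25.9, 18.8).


x range: [-19.7, 28.3]
y range: [-4.9, 28.9]
Bounding box: (-19.7,-4.9) to (28.3,28.9)

(-19.7,-4.9) to (28.3,28.9)


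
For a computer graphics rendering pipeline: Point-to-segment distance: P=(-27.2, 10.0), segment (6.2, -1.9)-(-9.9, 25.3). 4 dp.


Project P onto AB: t = 0.8622 (clamped to [0,1])
Closest point on segment: (-7.682, 21.5529)
Distance: 22.6808

22.6808


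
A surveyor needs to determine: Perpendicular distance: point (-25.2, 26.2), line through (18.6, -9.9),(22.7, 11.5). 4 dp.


|cross product| = 1085.33
|line direction| = sqrt(474.77) = 21.7892
Distance = 1085.33/sqrt(474.77) = 49.8104

49.8104


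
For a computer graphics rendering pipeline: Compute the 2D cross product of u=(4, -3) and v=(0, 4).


u x v = u_x*v_y - u_y*v_x = 4*4 - (-3)*0
= 16 - 0 = 16

16


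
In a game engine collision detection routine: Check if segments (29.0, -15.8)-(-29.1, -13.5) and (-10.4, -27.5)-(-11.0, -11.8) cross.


Cross products: d1=-625.6, d2=285.19, d3=770.39, d4=-140.4
d1*d2 < 0 and d3*d4 < 0? yes

Yes, they intersect


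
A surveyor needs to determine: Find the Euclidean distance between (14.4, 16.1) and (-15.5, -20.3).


dx=-29.9, dy=-36.4
d^2 = (-29.9)^2 + (-36.4)^2 = 2218.97
d = sqrt(2218.97) = 47.1059

47.1059


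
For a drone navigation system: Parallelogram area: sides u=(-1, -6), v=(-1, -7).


|u x v| = |(-1)*(-7) - (-6)*(-1)|
= |7 - 6| = 1

1


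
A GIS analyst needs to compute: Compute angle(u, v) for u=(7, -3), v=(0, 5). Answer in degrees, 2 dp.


u.v = -15, |u| = sqrt(58) = 7.6158, |v| = sqrt(25) = 5
cos(theta) = u.v/(|u||v|) = -15/sqrt(1450) = -0.393919
theta = acos(-0.393919) = 113.2 degrees

113.2 degrees


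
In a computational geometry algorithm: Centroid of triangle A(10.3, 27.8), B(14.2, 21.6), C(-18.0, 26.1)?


Centroid = ((x_A+x_B+x_C)/3, (y_A+y_B+y_C)/3)
= ((10.3+14.2+(-18))/3, (27.8+21.6+26.1)/3)
= (2.1667, 25.1667)

(2.1667, 25.1667)


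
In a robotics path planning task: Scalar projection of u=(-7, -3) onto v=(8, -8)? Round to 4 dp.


u.v = -32, |v| = sqrt(128) = 11.3137
Scalar projection = u.v / |v| = -32 / sqrt(128) = -2.8284

-2.8284


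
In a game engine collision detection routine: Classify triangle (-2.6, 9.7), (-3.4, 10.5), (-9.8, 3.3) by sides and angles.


Side lengths squared: AB^2=1.28, BC^2=92.8, CA^2=92.8
Sorted: [1.28, 92.8, 92.8]
By sides: Isosceles, By angles: Acute

Isosceles, Acute


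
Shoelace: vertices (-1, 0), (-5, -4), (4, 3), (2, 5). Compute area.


Shoelace sum: ((-1)*(-4) - (-5)*0) + ((-5)*3 - 4*(-4)) + (4*5 - 2*3) + (2*0 - (-1)*5)
= 24
Area = |24|/2 = 12

12


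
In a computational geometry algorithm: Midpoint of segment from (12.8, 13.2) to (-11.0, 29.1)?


M = ((12.8+(-11))/2, (13.2+29.1)/2)
= (0.9, 21.15)

(0.9, 21.15)


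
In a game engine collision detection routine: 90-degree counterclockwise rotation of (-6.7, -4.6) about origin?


90° CCW: (x,y) -> (-y, x)
(-6.7,-4.6) -> (4.6, -6.7)

(4.6, -6.7)
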